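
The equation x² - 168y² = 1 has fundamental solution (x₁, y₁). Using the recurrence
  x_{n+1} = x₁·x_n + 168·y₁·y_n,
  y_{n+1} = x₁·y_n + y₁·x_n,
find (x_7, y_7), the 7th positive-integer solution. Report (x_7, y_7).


Step 1: Find the fundamental solution (x₁, y₁) of x² - 168y² = 1.
  Expand √168 as a continued fraction. a₀ = ⌊√168⌋ = 12; iterate m_{k+1} = d_k·a_k − m_k, d_{k+1} = (168 − m_{k+1}²)/d_k, a_{k+1} = ⌊(a₀ + m_{k+1})/d_{k+1}⌋ (starting m₀ = 0, d₀ = 1), with convergents p_k = a_k·p_{k-1} + p_{k-2}, q_k = a_k·q_{k-1} + q_{k-2} (p₋₁ = 1, q₋₁ = 0):
  k = 0: a₀ = 12; p₀/q₀ = 12/1; p₀² − 168·q₀² = 144 − 168 = -24.
  k = 1: m = 12, d = 24, a = ⌊(12 + 12)/24⌋ = 1; p/q = (1·12 + 1)/(1·1 + 0) = 13/1; p² − 168·q² = 169 − 168 = 1.
  The first convergent with p² − 168·q² = 1 gives the fundamental solution (x₁, y₁) = (13, 1).
Step 2: Apply the recurrence (x_{n+1}, y_{n+1}) = (x₁x_n + 168y₁y_n, x₁y_n + y₁x_n) repeatedly.
  From (x_1, y_1) = (13, 1): x_2 = 13·13 + 168·1·1 = 337; y_2 = 13·1 + 1·13 = 26.
  From (x_2, y_2) = (337, 26): x_3 = 13·337 + 168·1·26 = 8749; y_3 = 13·26 + 1·337 = 675.
  From (x_3, y_3) = (8749, 675): x_4 = 13·8749 + 168·1·675 = 227137; y_4 = 13·675 + 1·8749 = 17524.
  From (x_4, y_4) = (227137, 17524): x_5 = 13·227137 + 168·1·17524 = 5896813; y_5 = 13·17524 + 1·227137 = 454949.
  From (x_5, y_5) = (5896813, 454949): x_6 = 13·5896813 + 168·1·454949 = 153090001; y_6 = 13·454949 + 1·5896813 = 11811150.
  From (x_6, y_6) = (153090001, 11811150): x_7 = 13·153090001 + 168·1·11811150 = 3974443213; y_7 = 13·11811150 + 1·153090001 = 306634951.
Step 3: Verify x_7² - 168·y_7² = 15796198853361763369 - 15796198853361763368 = 1 (should be 1). ✓

(x_1, y_1) = (13, 1); (x_7, y_7) = (3974443213, 306634951).


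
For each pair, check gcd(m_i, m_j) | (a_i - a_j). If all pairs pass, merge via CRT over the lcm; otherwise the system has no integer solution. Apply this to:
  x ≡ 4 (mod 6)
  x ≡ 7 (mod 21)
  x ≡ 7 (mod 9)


Moduli 6, 21, 9 are not pairwise coprime, so CRT works modulo lcm(m_i) when all pairwise compatibility conditions hold.
Pairwise compatibility: gcd(m_i, m_j) must divide a_i - a_j for every pair.
Merge one congruence at a time:
  Start: x ≡ 4 (mod 6).
  Combine with x ≡ 7 (mod 21): gcd(6, 21) = 3; 7 - 4 = 3, which IS divisible by 3, so compatible.
    Write x = 4 + 6·t and substitute into x ≡ 7 (mod 21): 6·t ≡ 7 − 4 = 3 (mod 21).
    Divide the congruence (and modulus) by g = 3: 2·t ≡ 1 (mod 7).
    The inverse of 2 mod 7 is 4 (since 2·4 = 8 = 1·7 + 1), so t ≡ 4·1 = 4 ≡ 4 (mod 7).
    Then x = 4 + 6·4 = 28, valid modulo lcm(6, 21) = 42: x ≡ 28 (mod 42).
  Combine with x ≡ 7 (mod 9): gcd(42, 9) = 3; 7 - 28 = -21, which IS divisible by 3, so compatible.
    Write x = 28 + 42·t and substitute into x ≡ 7 (mod 9): 42·t ≡ 7 − 28 = -21 (mod 9).
    Divide the congruence (and modulus) by g = 3: 14·t ≡ -7 (mod 3).
    Reduce coefficients mod 3: 2·t ≡ 2 (mod 3).
    The inverse of 2 mod 3 is 2 (since 2·2 = 4 = 1·3 + 1), so t ≡ 2·2 = 4 ≡ 1 (mod 3).
    Then x = 28 + 42·1 = 70, valid modulo lcm(42, 9) = 126: x ≡ 70 (mod 126).
Verify: 70 mod 6 = 4, 70 mod 21 = 7, 70 mod 9 = 7.

x ≡ 70 (mod 126).


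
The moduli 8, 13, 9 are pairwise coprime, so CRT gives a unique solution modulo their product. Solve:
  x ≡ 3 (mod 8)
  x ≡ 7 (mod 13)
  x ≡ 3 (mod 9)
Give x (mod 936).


Moduli 8, 13, 9 are pairwise coprime; by CRT there is a unique solution modulo M = 8 · 13 · 9 = 936.
Solve pairwise, accumulating the modulus:
  Start with x ≡ 3 (mod 8).
  Combine with x ≡ 7 (mod 13): since gcd(8, 13) = 1, we get a unique residue mod 104.
    Write x = 3 + 8·t and substitute into x ≡ 7 (mod 13): 8·t ≡ 7 − 3 = 4 (mod 13).
    The inverse of 8 mod 13 is 5 (since 8·5 = 40 = 3·13 + 1), so t ≡ 5·4 = 20 ≡ 7 (mod 13).
    Then x = 3 + 8·7 = 59, valid modulo lcm(8, 13) = 104: x ≡ 59 (mod 104).
  Combine with x ≡ 3 (mod 9): since gcd(104, 9) = 1, we get a unique residue mod 936.
    Write x = 59 + 104·t and substitute into x ≡ 3 (mod 9): 104·t ≡ 3 − 59 = -56 (mod 9).
    Reduce coefficients mod 9: 5·t ≡ 7 (mod 9).
    The inverse of 5 mod 9 is 2 (since 5·2 = 10 = 1·9 + 1), so t ≡ 2·7 = 14 ≡ 5 (mod 9).
    Then x = 59 + 104·5 = 579, valid modulo lcm(104, 9) = 936: x ≡ 579 (mod 936).
Verify: 579 mod 8 = 3 ✓, 579 mod 13 = 7 ✓, 579 mod 9 = 3 ✓.

x ≡ 579 (mod 936).


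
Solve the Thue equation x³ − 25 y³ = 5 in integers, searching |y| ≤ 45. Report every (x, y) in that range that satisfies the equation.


The equation is x³ - 25y³ = 5. For fixed y, x³ = 25·y³ + 5, so a solution requires the RHS to be a perfect cube.
Strategy: iterate y from -45 to 45, compute RHS = 25·y³ + 5, and check whether it is a (positive or negative) perfect cube.
Check small values of y:
  y = 0: RHS = 5 is not a perfect cube.
  y = 1: RHS = 30 is not a perfect cube.
  y = -1: RHS = -20 is not a perfect cube.
  y = 2: RHS = 205 is not a perfect cube.
  y = -2: RHS = -195 is not a perfect cube.
  y = 3: RHS = 680 is not a perfect cube.
  y = -3: RHS = -670 is not a perfect cube.
Continuing the search up to |y| = 45 finds no solutions either.
No (x, y) in the scanned range satisfies the equation.

No integer solutions with |y| ≤ 45.


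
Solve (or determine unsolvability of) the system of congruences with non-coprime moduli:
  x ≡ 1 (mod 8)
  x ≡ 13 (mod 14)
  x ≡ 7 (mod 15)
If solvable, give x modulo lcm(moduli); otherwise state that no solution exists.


Moduli 8, 14, 15 are not pairwise coprime, so CRT works modulo lcm(m_i) when all pairwise compatibility conditions hold.
Pairwise compatibility: gcd(m_i, m_j) must divide a_i - a_j for every pair.
Merge one congruence at a time:
  Start: x ≡ 1 (mod 8).
  Combine with x ≡ 13 (mod 14): gcd(8, 14) = 2; 13 - 1 = 12, which IS divisible by 2, so compatible.
    Write x = 1 + 8·t and substitute into x ≡ 13 (mod 14): 8·t ≡ 13 − 1 = 12 (mod 14).
    Divide the congruence (and modulus) by g = 2: 4·t ≡ 6 (mod 7).
    The inverse of 4 mod 7 is 2 (since 4·2 = 8 = 1·7 + 1), so t ≡ 2·6 = 12 ≡ 5 (mod 7).
    Then x = 1 + 8·5 = 41, valid modulo lcm(8, 14) = 56: x ≡ 41 (mod 56).
  Combine with x ≡ 7 (mod 15): gcd(56, 15) = 1; 7 - 41 = -34, which IS divisible by 1, so compatible.
    Write x = 41 + 56·t and substitute into x ≡ 7 (mod 15): 56·t ≡ 7 − 41 = -34 (mod 15).
    Reduce coefficients mod 15: 11·t ≡ 11 (mod 15).
    The inverse of 11 mod 15 is 11 (since 11·11 = 121 = 8·15 + 1), so t ≡ 11·11 = 121 ≡ 1 (mod 15).
    Then x = 41 + 56·1 = 97, valid modulo lcm(56, 15) = 840: x ≡ 97 (mod 840).
Verify: 97 mod 8 = 1, 97 mod 14 = 13, 97 mod 15 = 7.

x ≡ 97 (mod 840).


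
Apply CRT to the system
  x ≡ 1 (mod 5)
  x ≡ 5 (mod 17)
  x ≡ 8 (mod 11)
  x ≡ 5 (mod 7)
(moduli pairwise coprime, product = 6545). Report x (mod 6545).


Product of moduli M = 5 · 17 · 11 · 7 = 6545.
Merge one congruence at a time:
  Start: x ≡ 1 (mod 5).
  Combine with x ≡ 5 (mod 17); new modulus lcm = 85.
    Write x = 1 + 5·t and substitute into x ≡ 5 (mod 17): 5·t ≡ 5 − 1 = 4 (mod 17).
    The inverse of 5 mod 17 is 7 (since 5·7 = 35 = 2·17 + 1), so t ≡ 7·4 = 28 ≡ 11 (mod 17).
    Then x = 1 + 5·11 = 56, valid modulo lcm(5, 17) = 85: x ≡ 56 (mod 85).
  Combine with x ≡ 8 (mod 11); new modulus lcm = 935.
    Write x = 56 + 85·t and substitute into x ≡ 8 (mod 11): 85·t ≡ 8 − 56 = -48 (mod 11).
    Reduce coefficients mod 11: 8·t ≡ 7 (mod 11).
    The inverse of 8 mod 11 is 7 (since 8·7 = 56 = 5·11 + 1), so t ≡ 7·7 = 49 ≡ 5 (mod 11).
    Then x = 56 + 85·5 = 481, valid modulo lcm(85, 11) = 935: x ≡ 481 (mod 935).
  Combine with x ≡ 5 (mod 7); new modulus lcm = 6545.
    Write x = 481 + 935·t and substitute into x ≡ 5 (mod 7): 935·t ≡ 5 − 481 = -476 (mod 7).
    Reduce coefficients mod 7: 4·t ≡ 0 (mod 7).
    The inverse of 4 mod 7 is 2 (since 4·2 = 8 = 1·7 + 1), so t ≡ 2·0 = 0 ≡ 0 (mod 7).
    Then x = 481 + 935·0 = 481, valid modulo lcm(935, 7) = 6545: x ≡ 481 (mod 6545).
Verify against each original: 481 mod 5 = 1, 481 mod 17 = 5, 481 mod 11 = 8, 481 mod 7 = 5.

x ≡ 481 (mod 6545).


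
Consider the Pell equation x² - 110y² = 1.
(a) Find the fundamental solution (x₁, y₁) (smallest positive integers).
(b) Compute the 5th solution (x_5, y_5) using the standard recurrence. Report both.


Step 1: Find the fundamental solution (x₁, y₁) of x² - 110y² = 1.
  Expand √110 as a continued fraction. a₀ = ⌊√110⌋ = 10; iterate m_{k+1} = d_k·a_k − m_k, d_{k+1} = (110 − m_{k+1}²)/d_k, a_{k+1} = ⌊(a₀ + m_{k+1})/d_{k+1}⌋ (starting m₀ = 0, d₀ = 1), with convergents p_k = a_k·p_{k-1} + p_{k-2}, q_k = a_k·q_{k-1} + q_{k-2} (p₋₁ = 1, q₋₁ = 0):
  k = 0: a₀ = 10; p₀/q₀ = 10/1; p₀² − 110·q₀² = 100 − 110 = -10.
  k = 1: m = 10, d = 10, a = ⌊(10 + 10)/10⌋ = 2; p/q = (2·10 + 1)/(2·1 + 0) = 21/2; p² − 110·q² = 441 − 440 = 1.
  The first convergent with p² − 110·q² = 1 gives the fundamental solution (x₁, y₁) = (21, 2).
Step 2: Apply the recurrence (x_{n+1}, y_{n+1}) = (x₁x_n + 110y₁y_n, x₁y_n + y₁x_n) repeatedly.
  From (x_1, y_1) = (21, 2): x_2 = 21·21 + 110·2·2 = 881; y_2 = 21·2 + 2·21 = 84.
  From (x_2, y_2) = (881, 84): x_3 = 21·881 + 110·2·84 = 36981; y_3 = 21·84 + 2·881 = 3526.
  From (x_3, y_3) = (36981, 3526): x_4 = 21·36981 + 110·2·3526 = 1552321; y_4 = 21·3526 + 2·36981 = 148008.
  From (x_4, y_4) = (1552321, 148008): x_5 = 21·1552321 + 110·2·148008 = 65160501; y_5 = 21·148008 + 2·1552321 = 6212810.
Step 3: Verify x_5² - 110·y_5² = 4245890890571001 - 4245890890571000 = 1 (should be 1). ✓

(x_1, y_1) = (21, 2); (x_5, y_5) = (65160501, 6212810).


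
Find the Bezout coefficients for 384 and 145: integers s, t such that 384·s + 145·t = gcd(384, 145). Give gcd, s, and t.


Euclidean algorithm on (384, 145) — divide until remainder is 0:
  384 = 2 · 145 + 94
  145 = 1 · 94 + 51
  94 = 1 · 51 + 43
  51 = 1 · 43 + 8
  43 = 5 · 8 + 3
  8 = 2 · 3 + 2
  3 = 1 · 2 + 1
  2 = 2 · 1 + 0
gcd(384, 145) = 1.
Track Bezout coefficients alongside the remainders: start with r₀ = 384 = a·1 + b·0 (s = 1, t = 0) and r₁ = 145 = a·0 + b·1 (s = 0, t = 1); each new remainder r_{k+1} = r_{k-1} − q_k·r_k inherits s_{k+1} = s_{k-1} − q_k·s_k, t_{k+1} = t_{k-1} − q_k·t_k, so r_k = a·s_k + b·t_k at every step:
  q = 2: r = 94, s = 1 − 2·0 = 1, t = 0 − 2·1 = -2  (check: 384·1 + 145·(-2) = 94)
  q = 1: r = 51, s = 0 − 1·1 = -1, t = 1 − 1·(-2) = 3  (check: 384·(-1) + 145·3 = 51)
  q = 1: r = 43, s = 1 − 1·(-1) = 2, t = -2 − 1·3 = -5  (check: 384·2 + 145·(-5) = 43)
  q = 1: r = 8, s = -1 − 1·2 = -3, t = 3 − 1·(-5) = 8  (check: 384·(-3) + 145·8 = 8)
  q = 5: r = 3, s = 2 − 5·(-3) = 17, t = -5 − 5·8 = -45  (check: 384·17 + 145·(-45) = 3)
  q = 2: r = 2, s = -3 − 2·17 = -37, t = 8 − 2·(-45) = 98  (check: 384·(-37) + 145·98 = 2)
  q = 1: r = 1, s = 17 − 1·(-37) = 54, t = -45 − 1·98 = -143  (check: 384·54 + 145·(-143) = 1)
The row with r = 1 (the gcd) gives the Bezout coefficients s = 54, t = -143.
Result: 384 · (54) + 145 · (-143) = 1.

gcd(384, 145) = 1; s = 54, t = -143 (check: 384·54 + 145·(-143) = 1).


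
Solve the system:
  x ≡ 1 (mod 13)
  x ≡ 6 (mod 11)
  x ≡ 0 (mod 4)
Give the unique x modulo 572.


Moduli 13, 11, 4 are pairwise coprime; by CRT there is a unique solution modulo M = 13 · 11 · 4 = 572.
Solve pairwise, accumulating the modulus:
  Start with x ≡ 1 (mod 13).
  Combine with x ≡ 6 (mod 11): since gcd(13, 11) = 1, we get a unique residue mod 143.
    Write x = 1 + 13·t and substitute into x ≡ 6 (mod 11): 13·t ≡ 6 − 1 = 5 (mod 11).
    Reduce coefficients mod 11: 2·t ≡ 5 (mod 11).
    The inverse of 2 mod 11 is 6 (since 2·6 = 12 = 1·11 + 1), so t ≡ 6·5 = 30 ≡ 8 (mod 11).
    Then x = 1 + 13·8 = 105, valid modulo lcm(13, 11) = 143: x ≡ 105 (mod 143).
  Combine with x ≡ 0 (mod 4): since gcd(143, 4) = 1, we get a unique residue mod 572.
    Write x = 105 + 143·t and substitute into x ≡ 0 (mod 4): 143·t ≡ 0 − 105 = -105 (mod 4).
    Reduce coefficients mod 4: 3·t ≡ 3 (mod 4).
    The inverse of 3 mod 4 is 3 (since 3·3 = 9 = 2·4 + 1), so t ≡ 3·3 = 9 ≡ 1 (mod 4).
    Then x = 105 + 143·1 = 248, valid modulo lcm(143, 4) = 572: x ≡ 248 (mod 572).
Verify: 248 mod 13 = 1 ✓, 248 mod 11 = 6 ✓, 248 mod 4 = 0 ✓.

x ≡ 248 (mod 572).


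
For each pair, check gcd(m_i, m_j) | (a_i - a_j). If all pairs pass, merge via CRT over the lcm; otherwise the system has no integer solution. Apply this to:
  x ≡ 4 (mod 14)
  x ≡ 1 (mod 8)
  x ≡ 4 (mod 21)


Moduli 14, 8, 21 are not pairwise coprime, so CRT works modulo lcm(m_i) when all pairwise compatibility conditions hold.
Pairwise compatibility: gcd(m_i, m_j) must divide a_i - a_j for every pair.
Merge one congruence at a time:
  Start: x ≡ 4 (mod 14).
  Combine with x ≡ 1 (mod 8): gcd(14, 8) = 2, and 1 - 4 = -3 is NOT divisible by 2.
    ⇒ system is inconsistent (no integer solution).

No solution (the system is inconsistent).


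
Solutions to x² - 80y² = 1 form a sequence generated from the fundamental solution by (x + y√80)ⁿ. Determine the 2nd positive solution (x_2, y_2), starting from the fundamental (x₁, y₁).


Step 1: Find the fundamental solution (x₁, y₁) of x² - 80y² = 1.
  Expand √80 as a continued fraction. a₀ = ⌊√80⌋ = 8; iterate m_{k+1} = d_k·a_k − m_k, d_{k+1} = (80 − m_{k+1}²)/d_k, a_{k+1} = ⌊(a₀ + m_{k+1})/d_{k+1}⌋ (starting m₀ = 0, d₀ = 1), with convergents p_k = a_k·p_{k-1} + p_{k-2}, q_k = a_k·q_{k-1} + q_{k-2} (p₋₁ = 1, q₋₁ = 0):
  k = 0: a₀ = 8; p₀/q₀ = 8/1; p₀² − 80·q₀² = 64 − 80 = -16.
  k = 1: m = 8, d = 16, a = ⌊(8 + 8)/16⌋ = 1; p/q = (1·8 + 1)/(1·1 + 0) = 9/1; p² − 80·q² = 81 − 80 = 1.
  The first convergent with p² − 80·q² = 1 gives the fundamental solution (x₁, y₁) = (9, 1).
Step 2: Apply the recurrence (x_{n+1}, y_{n+1}) = (x₁x_n + 80y₁y_n, x₁y_n + y₁x_n) repeatedly.
  From (x_1, y_1) = (9, 1): x_2 = 9·9 + 80·1·1 = 161; y_2 = 9·1 + 1·9 = 18.
Step 3: Verify x_2² - 80·y_2² = 25921 - 25920 = 1 (should be 1). ✓

(x_1, y_1) = (9, 1); (x_2, y_2) = (161, 18).


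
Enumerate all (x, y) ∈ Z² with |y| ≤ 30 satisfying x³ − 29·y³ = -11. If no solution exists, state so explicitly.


The equation is x³ - 29y³ = -11. For fixed y, x³ = 29·y³ − 11, so a solution requires the RHS to be a perfect cube.
Strategy: iterate y from -30 to 30, compute RHS = 29·y³ − 11, and check whether it is a (positive or negative) perfect cube.
Check small values of y:
  y = 0: RHS = -11 is not a perfect cube.
  y = 1: RHS = 18 is not a perfect cube.
  y = -1: RHS = -40 is not a perfect cube.
  y = 2: RHS = 221 is not a perfect cube.
  y = -2: RHS = -243 is not a perfect cube.
  y = 3: RHS = 772 is not a perfect cube.
  y = -3: RHS = -794 is not a perfect cube.
Continuing the search up to |y| = 30 finds no solutions either.
No (x, y) in the scanned range satisfies the equation.

No integer solutions with |y| ≤ 30.


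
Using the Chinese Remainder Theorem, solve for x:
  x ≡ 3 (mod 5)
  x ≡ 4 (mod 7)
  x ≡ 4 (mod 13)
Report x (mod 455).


Moduli 5, 7, 13 are pairwise coprime; by CRT there is a unique solution modulo M = 5 · 7 · 13 = 455.
Solve pairwise, accumulating the modulus:
  Start with x ≡ 3 (mod 5).
  Combine with x ≡ 4 (mod 7): since gcd(5, 7) = 1, we get a unique residue mod 35.
    Write x = 3 + 5·t and substitute into x ≡ 4 (mod 7): 5·t ≡ 4 − 3 = 1 (mod 7).
    The inverse of 5 mod 7 is 3 (since 5·3 = 15 = 2·7 + 1), so t ≡ 3·1 = 3 ≡ 3 (mod 7).
    Then x = 3 + 5·3 = 18, valid modulo lcm(5, 7) = 35: x ≡ 18 (mod 35).
  Combine with x ≡ 4 (mod 13): since gcd(35, 13) = 1, we get a unique residue mod 455.
    Write x = 18 + 35·t and substitute into x ≡ 4 (mod 13): 35·t ≡ 4 − 18 = -14 (mod 13).
    Reduce coefficients mod 13: 9·t ≡ 12 (mod 13).
    The inverse of 9 mod 13 is 3 (since 9·3 = 27 = 2·13 + 1), so t ≡ 3·12 = 36 ≡ 10 (mod 13).
    Then x = 18 + 35·10 = 368, valid modulo lcm(35, 13) = 455: x ≡ 368 (mod 455).
Verify: 368 mod 5 = 3 ✓, 368 mod 7 = 4 ✓, 368 mod 13 = 4 ✓.

x ≡ 368 (mod 455).


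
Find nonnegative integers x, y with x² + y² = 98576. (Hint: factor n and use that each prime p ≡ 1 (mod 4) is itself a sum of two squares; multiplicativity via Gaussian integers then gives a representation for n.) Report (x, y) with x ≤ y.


Step 1: Factor n = 98576 = 2^4 · 61 · 101.
Step 2: Check the mod-4 condition on each prime factor: 2 = 2 (special); 61 ≡ 1 (mod 4), exponent 1; 101 ≡ 1 (mod 4), exponent 1.
All primes ≡ 3 (mod 4) appear to even exponent (or don't appear), so by the two-squares theorem n IS expressible as a sum of two squares.
Step 3: Build a representation. Group n = k² · m with k = 4 and m = 61 · 101 = 6161 (a product of primes ≡ 1 (mod 4)); a representation of m scales to one of n via (k·x)² + (k·y)² = k²(x² + y²). Each prime p ≡ 1 (mod 4) is itself a sum of two squares; find a² by testing p − a² for a perfect square:
  61: 61 − 1² = 60, 61 − 2² = 57, 61 − 3² = 52, 61 − 4² = 45, 61 − 5² = 36 = 6² ⇒ 61 = 5² + 6².
  101: 101 − 1² = 100 = 10² ⇒ 101 = 1² + 10².
  Combine using the Brahmagupta–Fibonacci identity (a² + b²)(c² + d²) = (ac − bd)² + (ad + bc)² = (ac + bd)² + (ad − bc)²:
  61 · 101 = 6161: from (5² + 6²)(1² + 10²), take (5·1 − 6·10, 5·10 + 6·1) = (5 − 60, 50 + 6) = (-55, 56); dropping signs (only squares matter) gives (55, 56); check 55² + 56² = 3025 + 3136 = 6161 ✓.
  Scale by k = 4: (4·55, 4·56) = (220, 224).
Step 4: Order so x ≤ y and verify: 220² + 224² = 48400 + 50176 = 98576 = n. ✓

n = 98576 = 220² + 224² (one valid representation with x ≤ y).


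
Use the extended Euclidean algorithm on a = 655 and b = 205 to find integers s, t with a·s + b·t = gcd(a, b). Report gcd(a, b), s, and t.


Euclidean algorithm on (655, 205) — divide until remainder is 0:
  655 = 3 · 205 + 40
  205 = 5 · 40 + 5
  40 = 8 · 5 + 0
gcd(655, 205) = 5.
Track Bezout coefficients alongside the remainders: start with r₀ = 655 = a·1 + b·0 (s = 1, t = 0) and r₁ = 205 = a·0 + b·1 (s = 0, t = 1); each new remainder r_{k+1} = r_{k-1} − q_k·r_k inherits s_{k+1} = s_{k-1} − q_k·s_k, t_{k+1} = t_{k-1} − q_k·t_k, so r_k = a·s_k + b·t_k at every step:
  q = 3: r = 40, s = 1 − 3·0 = 1, t = 0 − 3·1 = -3  (check: 655·1 + 205·(-3) = 40)
  q = 5: r = 5, s = 0 − 5·1 = -5, t = 1 − 5·(-3) = 16  (check: 655·(-5) + 205·16 = 5)
The row with r = 5 (the gcd) gives the Bezout coefficients s = -5, t = 16.
Result: 655 · (-5) + 205 · (16) = 5.

gcd(655, 205) = 5; s = -5, t = 16 (check: 655·(-5) + 205·16 = 5).


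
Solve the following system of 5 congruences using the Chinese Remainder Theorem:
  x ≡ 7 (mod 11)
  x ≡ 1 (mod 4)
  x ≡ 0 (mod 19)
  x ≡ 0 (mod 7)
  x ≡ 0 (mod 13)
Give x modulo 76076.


Product of moduli M = 11 · 4 · 19 · 7 · 13 = 76076.
Merge one congruence at a time:
  Start: x ≡ 7 (mod 11).
  Combine with x ≡ 1 (mod 4); new modulus lcm = 44.
    Write x = 7 + 11·t and substitute into x ≡ 1 (mod 4): 11·t ≡ 1 − 7 = -6 (mod 4).
    Reduce coefficients mod 4: 3·t ≡ 2 (mod 4).
    The inverse of 3 mod 4 is 3 (since 3·3 = 9 = 2·4 + 1), so t ≡ 3·2 = 6 ≡ 2 (mod 4).
    Then x = 7 + 11·2 = 29, valid modulo lcm(11, 4) = 44: x ≡ 29 (mod 44).
  Combine with x ≡ 0 (mod 19); new modulus lcm = 836.
    Write x = 29 + 44·t and substitute into x ≡ 0 (mod 19): 44·t ≡ 0 − 29 = -29 (mod 19).
    Reduce coefficients mod 19: 6·t ≡ 9 (mod 19).
    The inverse of 6 mod 19 is 16 (since 6·16 = 96 = 5·19 + 1), so t ≡ 16·9 = 144 ≡ 11 (mod 19).
    Then x = 29 + 44·11 = 513, valid modulo lcm(44, 19) = 836: x ≡ 513 (mod 836).
  Combine with x ≡ 0 (mod 7); new modulus lcm = 5852.
    Write x = 513 + 836·t and substitute into x ≡ 0 (mod 7): 836·t ≡ 0 − 513 = -513 (mod 7).
    Reduce coefficients mod 7: 3·t ≡ 5 (mod 7).
    The inverse of 3 mod 7 is 5 (since 3·5 = 15 = 2·7 + 1), so t ≡ 5·5 = 25 ≡ 4 (mod 7).
    Then x = 513 + 836·4 = 3857, valid modulo lcm(836, 7) = 5852: x ≡ 3857 (mod 5852).
  Combine with x ≡ 0 (mod 13); new modulus lcm = 76076.
    Write x = 3857 + 5852·t and substitute into x ≡ 0 (mod 13): 5852·t ≡ 0 − 3857 = -3857 (mod 13).
    Reduce coefficients mod 13: 2·t ≡ 4 (mod 13).
    The inverse of 2 mod 13 is 7 (since 2·7 = 14 = 1·13 + 1), so t ≡ 7·4 = 28 ≡ 2 (mod 13).
    Then x = 3857 + 5852·2 = 15561, valid modulo lcm(5852, 13) = 76076: x ≡ 15561 (mod 76076).
Verify against each original: 15561 mod 11 = 7, 15561 mod 4 = 1, 15561 mod 19 = 0, 15561 mod 7 = 0, 15561 mod 13 = 0.

x ≡ 15561 (mod 76076).


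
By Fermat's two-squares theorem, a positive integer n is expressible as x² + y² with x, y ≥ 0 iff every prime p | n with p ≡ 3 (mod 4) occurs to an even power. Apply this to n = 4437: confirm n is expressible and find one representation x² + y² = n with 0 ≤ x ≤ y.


Step 1: Factor n = 4437 = 3^2 · 17 · 29.
Step 2: Check the mod-4 condition on each prime factor: 3 ≡ 3 (mod 4), exponent 2 (must be even); 17 ≡ 1 (mod 4), exponent 1; 29 ≡ 1 (mod 4), exponent 1.
All primes ≡ 3 (mod 4) appear to even exponent (or don't appear), so by the two-squares theorem n IS expressible as a sum of two squares.
Step 3: Build a representation. Group n = k² · m with k = 3 and m = 17 · 29 = 493 (a product of primes ≡ 1 (mod 4)); a representation of m scales to one of n via (k·x)² + (k·y)² = k²(x² + y²). Each prime p ≡ 1 (mod 4) is itself a sum of two squares; find a² by testing p − a² for a perfect square:
  17: 17 − 1² = 16 = 4² ⇒ 17 = 1² + 4².
  29: 29 − 1² = 28, 29 − 2² = 25 = 5² ⇒ 29 = 2² + 5².
  Combine using the Brahmagupta–Fibonacci identity (a² + b²)(c² + d²) = (ac − bd)² + (ad + bc)² = (ac + bd)² + (ad − bc)²:
  17 · 29 = 493: from (1² + 4²)(2² + 5²), take (1·2 − 4·5, 1·5 + 4·2) = (2 − 20, 5 + 8) = (-18, 13); dropping signs (only squares matter) gives (18, 13); check 18² + 13² = 324 + 169 = 493 ✓.
  Scale by k = 3: (3·18, 3·13) = (54, 39).
Step 4: Order so x ≤ y and verify: 39² + 54² = 1521 + 2916 = 4437 = n. ✓

n = 4437 = 39² + 54² (one valid representation with x ≤ y).


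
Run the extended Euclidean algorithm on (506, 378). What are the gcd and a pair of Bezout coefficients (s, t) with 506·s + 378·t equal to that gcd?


Euclidean algorithm on (506, 378) — divide until remainder is 0:
  506 = 1 · 378 + 128
  378 = 2 · 128 + 122
  128 = 1 · 122 + 6
  122 = 20 · 6 + 2
  6 = 3 · 2 + 0
gcd(506, 378) = 2.
Track Bezout coefficients alongside the remainders: start with r₀ = 506 = a·1 + b·0 (s = 1, t = 0) and r₁ = 378 = a·0 + b·1 (s = 0, t = 1); each new remainder r_{k+1} = r_{k-1} − q_k·r_k inherits s_{k+1} = s_{k-1} − q_k·s_k, t_{k+1} = t_{k-1} − q_k·t_k, so r_k = a·s_k + b·t_k at every step:
  q = 1: r = 128, s = 1 − 1·0 = 1, t = 0 − 1·1 = -1  (check: 506·1 + 378·(-1) = 128)
  q = 2: r = 122, s = 0 − 2·1 = -2, t = 1 − 2·(-1) = 3  (check: 506·(-2) + 378·3 = 122)
  q = 1: r = 6, s = 1 − 1·(-2) = 3, t = -1 − 1·3 = -4  (check: 506·3 + 378·(-4) = 6)
  q = 20: r = 2, s = -2 − 20·3 = -62, t = 3 − 20·(-4) = 83  (check: 506·(-62) + 378·83 = 2)
The row with r = 2 (the gcd) gives the Bezout coefficients s = -62, t = 83.
Result: 506 · (-62) + 378 · (83) = 2.

gcd(506, 378) = 2; s = -62, t = 83 (check: 506·(-62) + 378·83 = 2).


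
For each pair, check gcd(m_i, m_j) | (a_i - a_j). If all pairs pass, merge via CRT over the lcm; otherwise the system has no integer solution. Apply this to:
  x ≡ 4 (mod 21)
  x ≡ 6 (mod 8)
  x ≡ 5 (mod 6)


Moduli 21, 8, 6 are not pairwise coprime, so CRT works modulo lcm(m_i) when all pairwise compatibility conditions hold.
Pairwise compatibility: gcd(m_i, m_j) must divide a_i - a_j for every pair.
Merge one congruence at a time:
  Start: x ≡ 4 (mod 21).
  Combine with x ≡ 6 (mod 8): gcd(21, 8) = 1; 6 - 4 = 2, which IS divisible by 1, so compatible.
    Write x = 4 + 21·t and substitute into x ≡ 6 (mod 8): 21·t ≡ 6 − 4 = 2 (mod 8).
    Reduce coefficients mod 8: 5·t ≡ 2 (mod 8).
    The inverse of 5 mod 8 is 5 (since 5·5 = 25 = 3·8 + 1), so t ≡ 5·2 = 10 ≡ 2 (mod 8).
    Then x = 4 + 21·2 = 46, valid modulo lcm(21, 8) = 168: x ≡ 46 (mod 168).
  Combine with x ≡ 5 (mod 6): gcd(168, 6) = 6, and 5 - 46 = -41 is NOT divisible by 6.
    ⇒ system is inconsistent (no integer solution).

No solution (the system is inconsistent).


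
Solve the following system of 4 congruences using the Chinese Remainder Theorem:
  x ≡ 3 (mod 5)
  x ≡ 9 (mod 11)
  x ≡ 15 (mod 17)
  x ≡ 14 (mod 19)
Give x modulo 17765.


Product of moduli M = 5 · 11 · 17 · 19 = 17765.
Merge one congruence at a time:
  Start: x ≡ 3 (mod 5).
  Combine with x ≡ 9 (mod 11); new modulus lcm = 55.
    Write x = 3 + 5·t and substitute into x ≡ 9 (mod 11): 5·t ≡ 9 − 3 = 6 (mod 11).
    The inverse of 5 mod 11 is 9 (since 5·9 = 45 = 4·11 + 1), so t ≡ 9·6 = 54 ≡ 10 (mod 11).
    Then x = 3 + 5·10 = 53, valid modulo lcm(5, 11) = 55: x ≡ 53 (mod 55).
  Combine with x ≡ 15 (mod 17); new modulus lcm = 935.
    Write x = 53 + 55·t and substitute into x ≡ 15 (mod 17): 55·t ≡ 15 − 53 = -38 (mod 17).
    Reduce coefficients mod 17: 4·t ≡ 13 (mod 17).
    The inverse of 4 mod 17 is 13 (since 4·13 = 52 = 3·17 + 1), so t ≡ 13·13 = 169 ≡ 16 (mod 17).
    Then x = 53 + 55·16 = 933, valid modulo lcm(55, 17) = 935: x ≡ 933 (mod 935).
  Combine with x ≡ 14 (mod 19); new modulus lcm = 17765.
    Write x = 933 + 935·t and substitute into x ≡ 14 (mod 19): 935·t ≡ 14 − 933 = -919 (mod 19).
    Reduce coefficients mod 19: 4·t ≡ 12 (mod 19).
    The inverse of 4 mod 19 is 5 (since 4·5 = 20 = 1·19 + 1), so t ≡ 5·12 = 60 ≡ 3 (mod 19).
    Then x = 933 + 935·3 = 3738, valid modulo lcm(935, 19) = 17765: x ≡ 3738 (mod 17765).
Verify against each original: 3738 mod 5 = 3, 3738 mod 11 = 9, 3738 mod 17 = 15, 3738 mod 19 = 14.

x ≡ 3738 (mod 17765).


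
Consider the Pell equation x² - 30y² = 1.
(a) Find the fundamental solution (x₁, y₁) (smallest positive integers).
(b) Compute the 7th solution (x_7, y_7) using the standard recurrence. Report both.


Step 1: Find the fundamental solution (x₁, y₁) of x² - 30y² = 1.
  Expand √30 as a continued fraction. a₀ = ⌊√30⌋ = 5; iterate m_{k+1} = d_k·a_k − m_k, d_{k+1} = (30 − m_{k+1}²)/d_k, a_{k+1} = ⌊(a₀ + m_{k+1})/d_{k+1}⌋ (starting m₀ = 0, d₀ = 1), with convergents p_k = a_k·p_{k-1} + p_{k-2}, q_k = a_k·q_{k-1} + q_{k-2} (p₋₁ = 1, q₋₁ = 0):
  k = 0: a₀ = 5; p₀/q₀ = 5/1; p₀² − 30·q₀² = 25 − 30 = -5.
  k = 1: m = 5, d = 5, a = ⌊(5 + 5)/5⌋ = 2; p/q = (2·5 + 1)/(2·1 + 0) = 11/2; p² − 30·q² = 121 − 120 = 1.
  The first convergent with p² − 30·q² = 1 gives the fundamental solution (x₁, y₁) = (11, 2).
Step 2: Apply the recurrence (x_{n+1}, y_{n+1}) = (x₁x_n + 30y₁y_n, x₁y_n + y₁x_n) repeatedly.
  From (x_1, y_1) = (11, 2): x_2 = 11·11 + 30·2·2 = 241; y_2 = 11·2 + 2·11 = 44.
  From (x_2, y_2) = (241, 44): x_3 = 11·241 + 30·2·44 = 5291; y_3 = 11·44 + 2·241 = 966.
  From (x_3, y_3) = (5291, 966): x_4 = 11·5291 + 30·2·966 = 116161; y_4 = 11·966 + 2·5291 = 21208.
  From (x_4, y_4) = (116161, 21208): x_5 = 11·116161 + 30·2·21208 = 2550251; y_5 = 11·21208 + 2·116161 = 465610.
  From (x_5, y_5) = (2550251, 465610): x_6 = 11·2550251 + 30·2·465610 = 55989361; y_6 = 11·465610 + 2·2550251 = 10222212.
  From (x_6, y_6) = (55989361, 10222212): x_7 = 11·55989361 + 30·2·10222212 = 1229215691; y_7 = 11·10222212 + 2·55989361 = 224423054.
Step 3: Verify x_7² - 30·y_7² = 1510971215000607481 - 1510971215000607480 = 1 (should be 1). ✓

(x_1, y_1) = (11, 2); (x_7, y_7) = (1229215691, 224423054).


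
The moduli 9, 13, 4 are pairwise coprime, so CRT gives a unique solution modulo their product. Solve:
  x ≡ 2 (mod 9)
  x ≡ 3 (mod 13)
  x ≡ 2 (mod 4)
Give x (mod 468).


Moduli 9, 13, 4 are pairwise coprime; by CRT there is a unique solution modulo M = 9 · 13 · 4 = 468.
Solve pairwise, accumulating the modulus:
  Start with x ≡ 2 (mod 9).
  Combine with x ≡ 3 (mod 13): since gcd(9, 13) = 1, we get a unique residue mod 117.
    Write x = 2 + 9·t and substitute into x ≡ 3 (mod 13): 9·t ≡ 3 − 2 = 1 (mod 13).
    The inverse of 9 mod 13 is 3 (since 9·3 = 27 = 2·13 + 1), so t ≡ 3·1 = 3 ≡ 3 (mod 13).
    Then x = 2 + 9·3 = 29, valid modulo lcm(9, 13) = 117: x ≡ 29 (mod 117).
  Combine with x ≡ 2 (mod 4): since gcd(117, 4) = 1, we get a unique residue mod 468.
    Write x = 29 + 117·t and substitute into x ≡ 2 (mod 4): 117·t ≡ 2 − 29 = -27 (mod 4).
    Reduce coefficients mod 4: 1·t ≡ 1 (mod 4).
    So t ≡ 1 (mod 4).
    Then x = 29 + 117·1 = 146, valid modulo lcm(117, 4) = 468: x ≡ 146 (mod 468).
Verify: 146 mod 9 = 2 ✓, 146 mod 13 = 3 ✓, 146 mod 4 = 2 ✓.

x ≡ 146 (mod 468).


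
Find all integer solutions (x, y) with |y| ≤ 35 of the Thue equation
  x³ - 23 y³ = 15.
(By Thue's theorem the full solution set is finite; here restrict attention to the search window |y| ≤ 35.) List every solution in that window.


The equation is x³ - 23y³ = 15. For fixed y, x³ = 23·y³ + 15, so a solution requires the RHS to be a perfect cube.
Strategy: iterate y from -35 to 35, compute RHS = 23·y³ + 15, and check whether it is a (positive or negative) perfect cube.
Check small values of y:
  y = 0: RHS = 15 is not a perfect cube.
  y = 1: RHS = 38 is not a perfect cube.
  y = -1: RHS = -8 = (-2)³ ⇒ x = -2 works.
  y = 2: RHS = 199 is not a perfect cube.
  y = -2: RHS = -169 is not a perfect cube.
  y = 3: RHS = 636 is not a perfect cube.
  y = -3: RHS = -606 is not a perfect cube.
Continuing the search up to |y| = 35 finds no further solutions beyond those listed.
Collected solutions: (-2, -1).

Solutions (with |y| ≤ 35): (-2, -1).


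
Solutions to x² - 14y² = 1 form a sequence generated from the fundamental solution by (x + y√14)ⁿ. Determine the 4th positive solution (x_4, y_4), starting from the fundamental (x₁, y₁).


Step 1: Find the fundamental solution (x₁, y₁) of x² - 14y² = 1.
  Expand √14 as a continued fraction. a₀ = ⌊√14⌋ = 3; iterate m_{k+1} = d_k·a_k − m_k, d_{k+1} = (14 − m_{k+1}²)/d_k, a_{k+1} = ⌊(a₀ + m_{k+1})/d_{k+1}⌋ (starting m₀ = 0, d₀ = 1), with convergents p_k = a_k·p_{k-1} + p_{k-2}, q_k = a_k·q_{k-1} + q_{k-2} (p₋₁ = 1, q₋₁ = 0):
  k = 0: a₀ = 3; p₀/q₀ = 3/1; p₀² − 14·q₀² = 9 − 14 = -5.
  k = 1: m = 3, d = 5, a = ⌊(3 + 3)/5⌋ = 1; p/q = (1·3 + 1)/(1·1 + 0) = 4/1; p² − 14·q² = 16 − 14 = 2.
  k = 2: m = 2, d = 2, a = ⌊(3 + 2)/2⌋ = 2; p/q = (2·4 + 3)/(2·1 + 1) = 11/3; p² − 14·q² = 121 − 126 = -5.
  k = 3: m = 2, d = 5, a = ⌊(3 + 2)/5⌋ = 1; p/q = (1·11 + 4)/(1·3 + 1) = 15/4; p² − 14·q² = 225 − 224 = 1.
  The first convergent with p² − 14·q² = 1 gives the fundamental solution (x₁, y₁) = (15, 4).
Step 2: Apply the recurrence (x_{n+1}, y_{n+1}) = (x₁x_n + 14y₁y_n, x₁y_n + y₁x_n) repeatedly.
  From (x_1, y_1) = (15, 4): x_2 = 15·15 + 14·4·4 = 449; y_2 = 15·4 + 4·15 = 120.
  From (x_2, y_2) = (449, 120): x_3 = 15·449 + 14·4·120 = 13455; y_3 = 15·120 + 4·449 = 3596.
  From (x_3, y_3) = (13455, 3596): x_4 = 15·13455 + 14·4·3596 = 403201; y_4 = 15·3596 + 4·13455 = 107760.
Step 3: Verify x_4² - 14·y_4² = 162571046401 - 162571046400 = 1 (should be 1). ✓

(x_1, y_1) = (15, 4); (x_4, y_4) = (403201, 107760).


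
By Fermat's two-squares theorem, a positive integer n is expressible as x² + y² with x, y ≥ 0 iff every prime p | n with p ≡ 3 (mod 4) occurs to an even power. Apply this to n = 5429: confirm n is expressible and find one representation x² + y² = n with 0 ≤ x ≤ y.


Step 1: Factor n = 5429 = 61 · 89.
Step 2: Check the mod-4 condition on each prime factor: 61 ≡ 1 (mod 4), exponent 1; 89 ≡ 1 (mod 4), exponent 1.
All primes ≡ 3 (mod 4) appear to even exponent (or don't appear), so by the two-squares theorem n IS expressible as a sum of two squares.
Step 3: Build a representation. Here n = 61 · 89 is a product of primes ≡ 1 (mod 4). Each prime p ≡ 1 (mod 4) is itself a sum of two squares; find a² by testing p − a² for a perfect square:
  61: 61 − 1² = 60, 61 − 2² = 57, 61 − 3² = 52, 61 − 4² = 45, 61 − 5² = 36 = 6² ⇒ 61 = 5² + 6².
  89: 89 − 1² = 88, 89 − 2² = 85, 89 − 3² = 80, 89 − 4² = 73, 89 − 5² = 64 = 8² ⇒ 89 = 5² + 8².
  Combine using the Brahmagupta–Fibonacci identity (a² + b²)(c² + d²) = (ac − bd)² + (ad + bc)² = (ac + bd)² + (ad − bc)²:
  61 · 89 = 5429: from (5² + 6²)(5² + 8²), take (5·5 − 6·8, 5·8 + 6·5) = (25 − 48, 40 + 30) = (-23, 70); dropping signs (only squares matter) gives (23, 70); check 23² + 70² = 529 + 4900 = 5429 ✓.
Step 4: Order so x ≤ y and verify: 23² + 70² = 529 + 4900 = 5429 = n. ✓

n = 5429 = 23² + 70² (one valid representation with x ≤ y).


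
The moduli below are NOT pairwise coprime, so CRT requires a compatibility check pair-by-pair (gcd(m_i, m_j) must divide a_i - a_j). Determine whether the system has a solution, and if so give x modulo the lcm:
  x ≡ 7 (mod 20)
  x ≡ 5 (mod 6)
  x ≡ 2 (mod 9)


Moduli 20, 6, 9 are not pairwise coprime, so CRT works modulo lcm(m_i) when all pairwise compatibility conditions hold.
Pairwise compatibility: gcd(m_i, m_j) must divide a_i - a_j for every pair.
Merge one congruence at a time:
  Start: x ≡ 7 (mod 20).
  Combine with x ≡ 5 (mod 6): gcd(20, 6) = 2; 5 - 7 = -2, which IS divisible by 2, so compatible.
    Write x = 7 + 20·t and substitute into x ≡ 5 (mod 6): 20·t ≡ 5 − 7 = -2 (mod 6).
    Divide the congruence (and modulus) by g = 2: 10·t ≡ -1 (mod 3).
    Reduce coefficients mod 3: 1·t ≡ 2 (mod 3).
    So t ≡ 2 (mod 3).
    Then x = 7 + 20·2 = 47, valid modulo lcm(20, 6) = 60: x ≡ 47 (mod 60).
  Combine with x ≡ 2 (mod 9): gcd(60, 9) = 3; 2 - 47 = -45, which IS divisible by 3, so compatible.
    Write x = 47 + 60·t and substitute into x ≡ 2 (mod 9): 60·t ≡ 2 − 47 = -45 (mod 9).
    Divide the congruence (and modulus) by g = 3: 20·t ≡ -15 (mod 3).
    Reduce coefficients mod 3: 2·t ≡ 0 (mod 3).
    The inverse of 2 mod 3 is 2 (since 2·2 = 4 = 1·3 + 1), so t ≡ 2·0 = 0 ≡ 0 (mod 3).
    Then x = 47 + 60·0 = 47, valid modulo lcm(60, 9) = 180: x ≡ 47 (mod 180).
Verify: 47 mod 20 = 7, 47 mod 6 = 5, 47 mod 9 = 2.

x ≡ 47 (mod 180).


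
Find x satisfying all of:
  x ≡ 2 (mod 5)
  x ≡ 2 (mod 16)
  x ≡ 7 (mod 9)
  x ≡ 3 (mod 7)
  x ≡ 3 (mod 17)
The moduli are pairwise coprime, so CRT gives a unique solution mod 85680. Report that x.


Product of moduli M = 5 · 16 · 9 · 7 · 17 = 85680.
Merge one congruence at a time:
  Start: x ≡ 2 (mod 5).
  Combine with x ≡ 2 (mod 16); new modulus lcm = 80.
    Write x = 2 + 5·t and substitute into x ≡ 2 (mod 16): 5·t ≡ 2 − 2 = 0 (mod 16).
    The inverse of 5 mod 16 is 13 (since 5·13 = 65 = 4·16 + 1), so t ≡ 13·0 = 0 ≡ 0 (mod 16).
    Then x = 2 + 5·0 = 2, valid modulo lcm(5, 16) = 80: x ≡ 2 (mod 80).
  Combine with x ≡ 7 (mod 9); new modulus lcm = 720.
    Write x = 2 + 80·t and substitute into x ≡ 7 (mod 9): 80·t ≡ 7 − 2 = 5 (mod 9).
    Reduce coefficients mod 9: 8·t ≡ 5 (mod 9).
    The inverse of 8 mod 9 is 8 (since 8·8 = 64 = 7·9 + 1), so t ≡ 8·5 = 40 ≡ 4 (mod 9).
    Then x = 2 + 80·4 = 322, valid modulo lcm(80, 9) = 720: x ≡ 322 (mod 720).
  Combine with x ≡ 3 (mod 7); new modulus lcm = 5040.
    Write x = 322 + 720·t and substitute into x ≡ 3 (mod 7): 720·t ≡ 3 − 322 = -319 (mod 7).
    Reduce coefficients mod 7: 6·t ≡ 3 (mod 7).
    The inverse of 6 mod 7 is 6 (since 6·6 = 36 = 5·7 + 1), so t ≡ 6·3 = 18 ≡ 4 (mod 7).
    Then x = 322 + 720·4 = 3202, valid modulo lcm(720, 7) = 5040: x ≡ 3202 (mod 5040).
  Combine with x ≡ 3 (mod 17); new modulus lcm = 85680.
    Write x = 3202 + 5040·t and substitute into x ≡ 3 (mod 17): 5040·t ≡ 3 − 3202 = -3199 (mod 17).
    Reduce coefficients mod 17: 8·t ≡ 14 (mod 17).
    The inverse of 8 mod 17 is 15 (since 8·15 = 120 = 7·17 + 1), so t ≡ 15·14 = 210 ≡ 6 (mod 17).
    Then x = 3202 + 5040·6 = 33442, valid modulo lcm(5040, 17) = 85680: x ≡ 33442 (mod 85680).
Verify against each original: 33442 mod 5 = 2, 33442 mod 16 = 2, 33442 mod 9 = 7, 33442 mod 7 = 3, 33442 mod 17 = 3.

x ≡ 33442 (mod 85680).


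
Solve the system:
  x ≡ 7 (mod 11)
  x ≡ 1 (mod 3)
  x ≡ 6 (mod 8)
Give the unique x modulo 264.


Moduli 11, 3, 8 are pairwise coprime; by CRT there is a unique solution modulo M = 11 · 3 · 8 = 264.
Solve pairwise, accumulating the modulus:
  Start with x ≡ 7 (mod 11).
  Combine with x ≡ 1 (mod 3): since gcd(11, 3) = 1, we get a unique residue mod 33.
    Write x = 7 + 11·t and substitute into x ≡ 1 (mod 3): 11·t ≡ 1 − 7 = -6 (mod 3).
    Reduce coefficients mod 3: 2·t ≡ 0 (mod 3).
    The inverse of 2 mod 3 is 2 (since 2·2 = 4 = 1·3 + 1), so t ≡ 2·0 = 0 ≡ 0 (mod 3).
    Then x = 7 + 11·0 = 7, valid modulo lcm(11, 3) = 33: x ≡ 7 (mod 33).
  Combine with x ≡ 6 (mod 8): since gcd(33, 8) = 1, we get a unique residue mod 264.
    Write x = 7 + 33·t and substitute into x ≡ 6 (mod 8): 33·t ≡ 6 − 7 = -1 (mod 8).
    Reduce coefficients mod 8: 1·t ≡ 7 (mod 8).
    So t ≡ 7 (mod 8).
    Then x = 7 + 33·7 = 238, valid modulo lcm(33, 8) = 264: x ≡ 238 (mod 264).
Verify: 238 mod 11 = 7 ✓, 238 mod 3 = 1 ✓, 238 mod 8 = 6 ✓.

x ≡ 238 (mod 264).


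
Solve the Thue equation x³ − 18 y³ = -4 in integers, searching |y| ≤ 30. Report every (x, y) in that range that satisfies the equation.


The equation is x³ - 18y³ = -4. For fixed y, x³ = 18·y³ − 4, so a solution requires the RHS to be a perfect cube.
Strategy: iterate y from -30 to 30, compute RHS = 18·y³ − 4, and check whether it is a (positive or negative) perfect cube.
Check small values of y:
  y = 0: RHS = -4 is not a perfect cube.
  y = 1: RHS = 14 is not a perfect cube.
  y = -1: RHS = -22 is not a perfect cube.
  y = 2: RHS = 140 is not a perfect cube.
  y = -2: RHS = -148 is not a perfect cube.
  y = 3: RHS = 482 is not a perfect cube.
  y = -3: RHS = -490 is not a perfect cube.
Continuing the search up to |y| = 30 finds no solutions either.
No (x, y) in the scanned range satisfies the equation.

No integer solutions with |y| ≤ 30.


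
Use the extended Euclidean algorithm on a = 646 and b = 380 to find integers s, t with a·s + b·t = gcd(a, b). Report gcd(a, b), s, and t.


Euclidean algorithm on (646, 380) — divide until remainder is 0:
  646 = 1 · 380 + 266
  380 = 1 · 266 + 114
  266 = 2 · 114 + 38
  114 = 3 · 38 + 0
gcd(646, 380) = 38.
Track Bezout coefficients alongside the remainders: start with r₀ = 646 = a·1 + b·0 (s = 1, t = 0) and r₁ = 380 = a·0 + b·1 (s = 0, t = 1); each new remainder r_{k+1} = r_{k-1} − q_k·r_k inherits s_{k+1} = s_{k-1} − q_k·s_k, t_{k+1} = t_{k-1} − q_k·t_k, so r_k = a·s_k + b·t_k at every step:
  q = 1: r = 266, s = 1 − 1·0 = 1, t = 0 − 1·1 = -1  (check: 646·1 + 380·(-1) = 266)
  q = 1: r = 114, s = 0 − 1·1 = -1, t = 1 − 1·(-1) = 2  (check: 646·(-1) + 380·2 = 114)
  q = 2: r = 38, s = 1 − 2·(-1) = 3, t = -1 − 2·2 = -5  (check: 646·3 + 380·(-5) = 38)
The row with r = 38 (the gcd) gives the Bezout coefficients s = 3, t = -5.
Result: 646 · (3) + 380 · (-5) = 38.

gcd(646, 380) = 38; s = 3, t = -5 (check: 646·3 + 380·(-5) = 38).


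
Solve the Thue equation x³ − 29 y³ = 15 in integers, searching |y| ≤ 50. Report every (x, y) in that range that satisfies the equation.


The equation is x³ - 29y³ = 15. For fixed y, x³ = 29·y³ + 15, so a solution requires the RHS to be a perfect cube.
Strategy: iterate y from -50 to 50, compute RHS = 29·y³ + 15, and check whether it is a (positive or negative) perfect cube.
Check small values of y:
  y = 0: RHS = 15 is not a perfect cube.
  y = 1: RHS = 44 is not a perfect cube.
  y = -1: RHS = -14 is not a perfect cube.
  y = 2: RHS = 247 is not a perfect cube.
  y = -2: RHS = -217 is not a perfect cube.
  y = 3: RHS = 798 is not a perfect cube.
  y = -3: RHS = -768 is not a perfect cube.
Continuing the search up to |y| = 50 finds no solutions either.
No (x, y) in the scanned range satisfies the equation.

No integer solutions with |y| ≤ 50.
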